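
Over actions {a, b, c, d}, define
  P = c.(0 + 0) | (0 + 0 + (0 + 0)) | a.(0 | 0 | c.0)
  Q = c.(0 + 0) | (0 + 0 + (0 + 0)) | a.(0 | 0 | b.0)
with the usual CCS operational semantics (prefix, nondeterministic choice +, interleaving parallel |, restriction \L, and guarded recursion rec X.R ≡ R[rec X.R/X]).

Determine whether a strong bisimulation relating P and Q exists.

Reachable graph of P (6 states):
  m0 = c.(0 + 0) | (0 + 0 + (0 + 0)) | a.(0 | 0 | c.0) has moves —a→ m1, —c→ m2
  m1 = c.(0 + 0) | (0 + 0 + (0 + 0)) | (0 | 0 | c.0) has moves —c→ m3, —c→ m4
  m2 = (0 + 0) | (0 + 0 + (0 + 0)) | a.(0 | 0 | c.0) has moves —a→ m3
  m3 = (0 + 0) | (0 + 0 + (0 + 0)) | (0 | 0 | c.0) has moves —c→ m5
  m4 = c.(0 + 0) | (0 + 0 + (0 + 0)) | (0 | 0 | 0) has moves —c→ m5
  m5 = (0 + 0) | (0 + 0 + (0 + 0)) | (0 | 0 | 0) has moves stopped
Reachable graph of Q (6 states):
  n0 = c.(0 + 0) | (0 + 0 + (0 + 0)) | a.(0 | 0 | b.0) has moves —a→ n1, —c→ n2
  n1 = c.(0 + 0) | (0 + 0 + (0 + 0)) | (0 | 0 | b.0) has moves —b→ n3, —c→ n4
  n2 = (0 + 0) | (0 + 0 + (0 + 0)) | a.(0 | 0 | b.0) has moves —a→ n4
  n3 = c.(0 + 0) | (0 + 0 + (0 + 0)) | (0 | 0 | 0) has moves —c→ n5
  n4 = (0 + 0) | (0 + 0 + (0 + 0)) | (0 | 0 | b.0) has moves —b→ n5
  n5 = (0 + 0) | (0 + 0 + (0 + 0)) | (0 | 0 | 0) has moves stopped
Coarsest stable partition (strong bisimilarity classes):
  B0 = {m0}
  B1 = {m1}
  B2 = {m3, m4, n3}
  B3 = {m5, n5}
  B4 = {m2}
  B5 = {n0}
  B6 = {n1}
  B7 = {n4}
  B8 = {n2}
m0 ∈ B0, n0 ∈ B5 → different blocks

P ≁ Q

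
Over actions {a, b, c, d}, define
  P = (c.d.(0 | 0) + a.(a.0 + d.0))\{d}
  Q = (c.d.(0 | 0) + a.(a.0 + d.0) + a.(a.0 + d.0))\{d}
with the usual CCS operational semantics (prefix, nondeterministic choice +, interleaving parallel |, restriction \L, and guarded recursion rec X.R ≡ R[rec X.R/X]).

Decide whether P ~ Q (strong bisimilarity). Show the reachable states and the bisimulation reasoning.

P ~ Q

Reachable graph of P (4 states):
  m0 = (c.d.(0 | 0) + a.(a.0 + d.0))\{d} → =a=> m1, =c=> m2
  m1 = (a.0 + d.0)\{d} → =a=> m3
  m2 = (d.(0 | 0))\{d} → ∅
  m3 = 0\{d} → ∅
Reachable graph of Q (4 states):
  n0 = (c.d.(0 | 0) + a.(a.0 + d.0) + a.(a.0 + d.0))\{d} → =a=> n1, =c=> n2
  n1 = (a.0 + d.0)\{d} → =a=> n3
  n2 = (d.(0 | 0))\{d} → ∅
  n3 = 0\{d} → ∅
Coarsest stable partition (strong bisimilarity classes):
  B0 = {m0, n0}
  B1 = {m2, m3, n2, n3}
  B2 = {m1, n1}
m0 ∈ B0, n0 ∈ B0 → same block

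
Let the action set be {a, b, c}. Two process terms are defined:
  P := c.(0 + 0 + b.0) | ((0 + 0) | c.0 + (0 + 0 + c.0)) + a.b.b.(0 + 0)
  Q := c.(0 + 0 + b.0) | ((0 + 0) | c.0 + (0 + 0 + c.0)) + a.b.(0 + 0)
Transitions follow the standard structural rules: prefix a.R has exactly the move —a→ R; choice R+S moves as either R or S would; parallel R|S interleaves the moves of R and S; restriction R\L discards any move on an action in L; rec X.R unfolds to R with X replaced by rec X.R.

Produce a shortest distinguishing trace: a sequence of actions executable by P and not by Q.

P's transition system — 12 states:
  u0 = c.(0 + 0 + b.0) | ((0 + 0) | c.0 + (0 + 0 + c.0)) + a.b.b.(0 + 0) → ··a··> u1, ··c··> u2, ··c··> u3, ··c··> u4
  u1 = b.b.(0 + 0) → ··b··> u5
  u2 = (0 + 0 + b.0) | ((0 + 0) | c.0 + (0 + 0 + c.0)) → ··b··> u6, ··c··> u7, ··c··> u8
  u3 = c.(0 + 0 + b.0) | ((0 + 0) | 0) → ··c··> u7
  u4 = c.(0 + 0 + b.0) | 0 → ··c··> u8
  u5 = b.(0 + 0) → ··b··> u9
  u6 = 0 | ((0 + 0) | c.0 + (0 + 0 + c.0)) → ··c··> u10, ··c··> u11
  u7 = (0 + 0 + b.0) | ((0 + 0) | 0) → ··b··> u10
  u8 = (0 + 0 + b.0) | 0 → ··b··> u11
  u9 = 0 + 0 → stopped
  u10 = 0 | ((0 + 0) | 0) → stopped
  u11 = 0 | 0 → stopped
Q's transition system — 11 states:
  v0 = c.(0 + 0 + b.0) | ((0 + 0) | c.0 + (0 + 0 + c.0)) + a.b.(0 + 0) → ··a··> v1, ··c··> v2, ··c··> v3, ··c··> v4
  v1 = b.(0 + 0) → ··b··> v5
  v2 = (0 + 0 + b.0) | ((0 + 0) | c.0 + (0 + 0 + c.0)) → ··b··> v6, ··c··> v7, ··c··> v8
  v3 = c.(0 + 0 + b.0) | ((0 + 0) | 0) → ··c··> v7
  v4 = c.(0 + 0 + b.0) | 0 → ··c··> v8
  v5 = 0 + 0 → stopped
  v6 = 0 | ((0 + 0) | c.0 + (0 + 0 + c.0)) → ··c··> v10, ··c··> v9
  v7 = (0 + 0 + b.0) | ((0 + 0) | 0) → ··b··> v9
  v8 = (0 + 0 + b.0) | 0 → ··b··> v10
  v9 = 0 | ((0 + 0) | 0) → stopped
  v10 = 0 | 0 → stopped
Trace ⟨abb⟩ through P, begin at {u0}:
  step 1 (a): {u1}
  step 2 (b): {u5}
  step 3 (b): {u9}
  — P admits the full trace.
Trace ⟨abb⟩ through Q, begin at {v0}:
  step 1 (a): {v1}
  step 2 (b): {v5}
  step 3 (b): ∅  — Q cannot continue

abb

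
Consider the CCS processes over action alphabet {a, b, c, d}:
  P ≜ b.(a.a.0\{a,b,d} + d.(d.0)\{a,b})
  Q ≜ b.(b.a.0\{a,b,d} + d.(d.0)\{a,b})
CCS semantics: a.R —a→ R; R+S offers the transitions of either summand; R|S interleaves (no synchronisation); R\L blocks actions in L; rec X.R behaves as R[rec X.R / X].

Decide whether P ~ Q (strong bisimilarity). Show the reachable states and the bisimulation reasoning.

LTS(P): 6 reachable states
  s0 = b.(a.a.0\{a,b,d} + d.(d.0)\{a,b}) ⊢ —b→ s1
  s1 = a.a.0\{a,b,d} + d.(d.0)\{a,b} ⊢ —a→ s2, —d→ s3
  s2 = a.0\{a,b,d} ⊢ —a→ s4
  s3 = (d.0)\{a,b} ⊢ —d→ s5
  s4 = 0\{a,b,d} ⊢ ·
  s5 = 0\{a,b} ⊢ ·
LTS(Q): 6 reachable states
  t0 = b.(b.a.0\{a,b,d} + d.(d.0)\{a,b}) ⊢ —b→ t1
  t1 = b.a.0\{a,b,d} + d.(d.0)\{a,b} ⊢ —b→ t2, —d→ t3
  t2 = a.0\{a,b,d} ⊢ —a→ t4
  t3 = (d.0)\{a,b} ⊢ —d→ t5
  t4 = 0\{a,b,d} ⊢ ·
  t5 = 0\{a,b} ⊢ ·
Coarsest stable partition (strong bisimilarity classes):
  B0 = {s0}
  B1 = {s1}
  B2 = {s2, t2}
  B3 = {s4, s5, t4, t5}
  B4 = {s3, t3}
  B5 = {t0}
  B6 = {t1}
s0 ∈ B0, t0 ∈ B5 → different blocks

NO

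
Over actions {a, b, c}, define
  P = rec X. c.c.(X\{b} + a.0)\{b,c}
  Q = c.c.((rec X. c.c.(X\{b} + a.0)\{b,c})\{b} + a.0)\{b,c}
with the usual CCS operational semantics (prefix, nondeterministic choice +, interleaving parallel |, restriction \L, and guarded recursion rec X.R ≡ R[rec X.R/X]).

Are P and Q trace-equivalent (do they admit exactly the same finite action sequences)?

LTS(P): 4 reachable states
  u0 = rec X. c.c.(X\{b} + a.0)\{b,c} → ··c··> u1
  u1 = c.((rec X. c.c.(X\{b} + a.0)\{b,c})\{b} + a.0)\{b,c} → ··c··> u2
  u2 = ((rec X. c.c.(X\{b} + a.0)\{b,c})\{b} + a.0)\{b,c} → ··a··> u3
  u3 = 0\{b,c} → (no moves)
LTS(Q): 4 reachable states
  v0 = c.c.((rec X. c.c.(X\{b} + a.0)\{b,c})\{b} + a.0)\{b,c} → ··c··> v1
  v1 = c.((rec X. c.c.(X\{b} + a.0)\{b,c})\{b} + a.0)\{b,c} → ··c··> v2
  v2 = ((rec X. c.c.(X\{b} + a.0)\{b,c})\{b} + a.0)\{b,c} → ··a··> v3
  v3 = 0\{b,c} → (no moves)
Partition-refinement fixed point:
  B0 = {u0, v0}
  B1 = {u1, v1}
  B2 = {u2, v2}
  B3 = {u3, v3}
u0 ∈ B0, v0 ∈ B0 → same block
Bisimilar ⇒ trace-equivalent.

trace-equivalent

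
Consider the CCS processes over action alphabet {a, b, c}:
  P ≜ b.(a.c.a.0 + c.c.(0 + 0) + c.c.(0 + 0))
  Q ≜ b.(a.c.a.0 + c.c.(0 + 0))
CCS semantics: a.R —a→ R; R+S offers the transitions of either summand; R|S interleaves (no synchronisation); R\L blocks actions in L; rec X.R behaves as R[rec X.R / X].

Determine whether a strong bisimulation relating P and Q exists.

LTS(P): 7 reachable states
  p0 = b.(a.c.a.0 + c.c.(0 + 0) + c.c.(0 + 0)) → --b--▸ p1
  p1 = a.c.a.0 + c.c.(0 + 0) + c.c.(0 + 0) → --a--▸ p2, --c--▸ p3
  p2 = c.a.0 → --c--▸ p4
  p3 = c.(0 + 0) → --c--▸ p5
  p4 = a.0 → --a--▸ p6
  p5 = 0 + 0 → stopped
  p6 = 0 → stopped
LTS(Q): 7 reachable states
  q0 = b.(a.c.a.0 + c.c.(0 + 0)) → --b--▸ q1
  q1 = a.c.a.0 + c.c.(0 + 0) → --a--▸ q2, --c--▸ q3
  q2 = c.a.0 → --c--▸ q4
  q3 = c.(0 + 0) → --c--▸ q5
  q4 = a.0 → --a--▸ q6
  q5 = 0 + 0 → stopped
  q6 = 0 → stopped
Bisimilarity quotient blocks:
  B0 = {p0, q0}
  B1 = {p1, q1}
  B2 = {p2, q2}
  B3 = {p4, q4}
  B4 = {p5, p6, q5, q6}
  B5 = {p3, q3}
p0 ∈ B0, q0 ∈ B0 → same block

YES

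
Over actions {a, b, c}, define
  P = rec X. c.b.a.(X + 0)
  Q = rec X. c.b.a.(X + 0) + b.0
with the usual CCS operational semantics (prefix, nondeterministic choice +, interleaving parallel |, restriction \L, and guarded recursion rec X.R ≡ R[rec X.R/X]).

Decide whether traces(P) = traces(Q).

trace-distinct — witness ⟨b⟩

Reachable graph of P (4 states):
  s0 = rec X. c.b.a.(X + 0) → —c→ s1
  s1 = b.a.((rec X. c.b.a.(X + 0)) + 0) → —b→ s2
  s2 = a.((rec X. c.b.a.(X + 0)) + 0) → —a→ s3
  s3 = (rec X. c.b.a.(X + 0)) + 0 → —c→ s1
Reachable graph of Q (5 states):
  t0 = rec X. c.b.a.(X + 0) + b.0 → —b→ t1, —c→ t2
  t1 = 0 → (no moves)
  t2 = b.a.((rec X. c.b.a.(X + 0) + b.0) + 0) → —b→ t3
  t3 = a.((rec X. c.b.a.(X + 0) + b.0) + 0) → —a→ t4
  t4 = (rec X. c.b.a.(X + 0) + b.0) + 0 → —b→ t1, —c→ t2
Run σ = ⟨b⟩ on Q: start {t0}
  after b @ step 1: {t1}
  ✓ Q
Run σ = ⟨b⟩ on P: start {s0}
  after b @ step 1: ∅  — P cannot continue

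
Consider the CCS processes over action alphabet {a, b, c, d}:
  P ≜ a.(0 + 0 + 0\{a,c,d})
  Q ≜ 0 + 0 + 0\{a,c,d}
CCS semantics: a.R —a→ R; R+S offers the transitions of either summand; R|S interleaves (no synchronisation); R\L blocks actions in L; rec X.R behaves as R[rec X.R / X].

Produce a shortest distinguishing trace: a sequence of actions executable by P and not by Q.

a

Reachable graph of P (2 states):
  s0 = a.(0 + 0 + 0\{a,c,d}) ⊢ -a-> s1
  s1 = 0 + 0 + 0\{a,c,d} ⊢ ∅
Reachable graph of Q (1 states):
  t0 = 0 + 0 + 0\{a,c,d} ⊢ ∅
Trace ⟨a⟩ through P, begin at {s0}:
  after a @ step 1: {s1}
  P completes σ.
Trace ⟨a⟩ through Q, begin at {t0}:
  after a @ step 1: ∅  — Q cannot continue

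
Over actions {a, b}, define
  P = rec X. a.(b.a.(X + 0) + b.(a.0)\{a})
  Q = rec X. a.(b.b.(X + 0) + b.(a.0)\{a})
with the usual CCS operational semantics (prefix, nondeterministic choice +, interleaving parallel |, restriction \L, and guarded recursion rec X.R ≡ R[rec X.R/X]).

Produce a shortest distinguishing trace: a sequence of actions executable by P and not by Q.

Reachable graph of P (5 states):
  p0 = rec X. a.(b.a.(X + 0) + b.(a.0)\{a}) :: -a-> p1
  p1 = b.a.((rec X. a.(b.a.(X + 0) + b.(a.0)\{a})) + 0) + b.(a.0)\{a} :: -b-> p2, -b-> p3
  p2 = (a.0)\{a} :: stopped
  p3 = a.((rec X. a.(b.a.(X + 0) + b.(a.0)\{a})) + 0) :: -a-> p4
  p4 = (rec X. a.(b.a.(X + 0) + b.(a.0)\{a})) + 0 :: -a-> p1
Reachable graph of Q (5 states):
  q0 = rec X. a.(b.b.(X + 0) + b.(a.0)\{a}) :: -a-> q1
  q1 = b.b.((rec X. a.(b.b.(X + 0) + b.(a.0)\{a})) + 0) + b.(a.0)\{a} :: -b-> q2, -b-> q3
  q2 = (a.0)\{a} :: stopped
  q3 = b.((rec X. a.(b.b.(X + 0) + b.(a.0)\{a})) + 0) :: -b-> q4
  q4 = (rec X. a.(b.b.(X + 0) + b.(a.0)\{a})) + 0 :: -a-> q1
Executing aba from P (initial set {p0}):
  [1] a ⇒ {p1}
  [2] b ⇒ {p2, p3}
  [3] a ⇒ {p4}
  — P admits the full trace.
Executing aba from Q (initial set {q0}):
  [1] a ⇒ {q1}
  [2] b ⇒ {q2, q3}
  [3] a ⇒ no successor for Q

aba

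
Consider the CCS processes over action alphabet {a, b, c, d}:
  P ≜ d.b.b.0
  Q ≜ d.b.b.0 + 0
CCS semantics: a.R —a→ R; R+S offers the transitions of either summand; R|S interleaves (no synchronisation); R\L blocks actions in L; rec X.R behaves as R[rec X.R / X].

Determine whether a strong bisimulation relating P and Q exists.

YES

Reachable graph of P (4 states):
  s0 = d.b.b.0 ⊢ ··d··> s1
  s1 = b.b.0 ⊢ ··b··> s2
  s2 = b.0 ⊢ ··b··> s3
  s3 = 0 ⊢ deadlocked
Reachable graph of Q (4 states):
  t0 = d.b.b.0 + 0 ⊢ ··d··> t1
  t1 = b.b.0 ⊢ ··b··> t2
  t2 = b.0 ⊢ ··b··> t3
  t3 = 0 ⊢ deadlocked
Coarsest stable partition (strong bisimilarity classes):
  B0 = {s0, t0}
  B1 = {s1, t1}
  B2 = {s2, t2}
  B3 = {s3, t3}
s0 ∈ B0, t0 ∈ B0 → same block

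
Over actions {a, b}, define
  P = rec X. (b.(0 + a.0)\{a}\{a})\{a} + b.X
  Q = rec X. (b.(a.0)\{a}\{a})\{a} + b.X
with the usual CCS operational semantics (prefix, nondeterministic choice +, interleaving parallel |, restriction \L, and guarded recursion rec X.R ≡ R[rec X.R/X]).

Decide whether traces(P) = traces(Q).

P's transition system — 2 states:
  s0 = rec X. (b.(0 + a.0)\{a}\{a})\{a} + b.X ⊢ -b-> s0, -b-> s1
  s1 = (0 + a.0)\{a}\{a}\{a} ⊢ ·
Q's transition system — 2 states:
  t0 = rec X. (b.(a.0)\{a}\{a})\{a} + b.X ⊢ -b-> t0, -b-> t1
  t1 = (a.0)\{a}\{a}\{a} ⊢ ·
Coarsest stable partition (strong bisimilarity classes):
  B0 = {s0, t0}
  B1 = {s1, t1}
s0 ∈ B0, t0 ∈ B0 → same block
Bisimilar ⇒ trace-equivalent.

traces(P) = traces(Q)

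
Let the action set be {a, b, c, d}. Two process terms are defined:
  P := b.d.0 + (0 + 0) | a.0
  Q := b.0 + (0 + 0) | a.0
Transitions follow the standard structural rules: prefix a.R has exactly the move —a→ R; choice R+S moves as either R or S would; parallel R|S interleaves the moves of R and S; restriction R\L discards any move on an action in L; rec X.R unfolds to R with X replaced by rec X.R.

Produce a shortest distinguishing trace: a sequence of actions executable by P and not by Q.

LTS(P): 4 reachable states
  p0 = b.d.0 + (0 + 0) | a.0 | —a→ p1, —b→ p2
  p1 = (0 + 0) | 0 | ·
  p2 = d.0 | —d→ p3
  p3 = 0 | ·
LTS(Q): 3 reachable states
  q0 = b.0 + (0 + 0) | a.0 | —a→ q1, —b→ q2
  q1 = (0 + 0) | 0 | ·
  q2 = 0 | ·
Trace ⟨bd⟩ through P, begin at {p0}:
  step 1 (b): {p2}
  step 2 (d): {p3}
  ✓ P
Trace ⟨bd⟩ through Q, begin at {q0}:
  step 1 (b): {q2}
  step 2 (d): ∅  — Q cannot continue

bd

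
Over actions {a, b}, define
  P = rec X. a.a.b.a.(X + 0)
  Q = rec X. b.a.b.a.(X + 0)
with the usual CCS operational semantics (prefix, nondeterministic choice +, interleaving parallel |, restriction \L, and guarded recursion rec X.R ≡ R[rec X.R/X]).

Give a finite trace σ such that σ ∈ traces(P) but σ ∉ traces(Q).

a

LTS(P): 5 reachable states
  u0 = rec X. a.a.b.a.(X + 0) ⊢ —a→ u1
  u1 = a.b.a.((rec X. a.a.b.a.(X + 0)) + 0) ⊢ —a→ u2
  u2 = b.a.((rec X. a.a.b.a.(X + 0)) + 0) ⊢ —b→ u3
  u3 = a.((rec X. a.a.b.a.(X + 0)) + 0) ⊢ —a→ u4
  u4 = (rec X. a.a.b.a.(X + 0)) + 0 ⊢ —a→ u1
LTS(Q): 5 reachable states
  v0 = rec X. b.a.b.a.(X + 0) ⊢ —b→ v1
  v1 = a.b.a.((rec X. b.a.b.a.(X + 0)) + 0) ⊢ —a→ v2
  v2 = b.a.((rec X. b.a.b.a.(X + 0)) + 0) ⊢ —b→ v3
  v3 = a.((rec X. b.a.b.a.(X + 0)) + 0) ⊢ —a→ v4
  v4 = (rec X. b.a.b.a.(X + 0)) + 0 ⊢ —b→ v1
Executing a from P (initial set {u0}):
  after a @ step 1: {u1}
  ✓ P
Executing a from Q (initial set {v0}):
  after a @ step 1: ∅  — Q cannot continue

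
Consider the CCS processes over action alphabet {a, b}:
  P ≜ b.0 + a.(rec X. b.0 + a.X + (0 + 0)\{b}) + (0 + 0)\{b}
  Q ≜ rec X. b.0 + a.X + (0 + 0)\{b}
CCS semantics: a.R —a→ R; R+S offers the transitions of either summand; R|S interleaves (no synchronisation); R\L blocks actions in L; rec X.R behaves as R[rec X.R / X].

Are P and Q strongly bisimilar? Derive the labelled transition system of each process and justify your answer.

P ~ Q

LTS(P): 3 reachable states
  m0 = b.0 + a.(rec X. b.0 + a.X + (0 + 0)\{b}) + (0 + 0)\{b} → --a--▸ m1, --b--▸ m2
  m1 = rec X. b.0 + a.X + (0 + 0)\{b} → --a--▸ m1, --b--▸ m2
  m2 = 0 → (no moves)
LTS(Q): 2 reachable states
  n0 = rec X. b.0 + a.X + (0 + 0)\{b} → --a--▸ n0, --b--▸ n1
  n1 = 0 → (no moves)
Partition-refinement fixed point:
  B0 = {m0, m1, n0}
  B1 = {m2, n1}
m0 ∈ B0, n0 ∈ B0 → same block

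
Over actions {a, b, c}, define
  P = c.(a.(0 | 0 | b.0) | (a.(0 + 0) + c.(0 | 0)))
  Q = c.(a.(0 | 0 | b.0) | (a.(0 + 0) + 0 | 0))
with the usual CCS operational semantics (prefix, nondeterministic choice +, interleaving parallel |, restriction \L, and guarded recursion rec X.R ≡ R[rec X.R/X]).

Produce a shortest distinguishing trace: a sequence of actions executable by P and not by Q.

Reachable graph of P (10 states):
  p0 = c.(a.(0 | 0 | b.0) | (a.(0 + 0) + c.(0 | 0))) :: --c--▸ p1
  p1 = a.(0 | 0 | b.0) | (a.(0 + 0) + c.(0 | 0)) :: --a--▸ p2, --a--▸ p3, --c--▸ p4
  p2 = 0 | 0 | b.0 | (a.(0 + 0) + c.(0 | 0)) :: --a--▸ p5, --b--▸ p6, --c--▸ p7
  p3 = a.(0 | 0 | b.0) | (0 + 0) :: --a--▸ p5
  p4 = a.(0 | 0 | b.0) | (0 | 0) :: --a--▸ p7
  p5 = 0 | 0 | b.0 | (0 + 0) :: --b--▸ p8
  p6 = 0 | 0 | 0 | (a.(0 + 0) + c.(0 | 0)) :: --a--▸ p8, --c--▸ p9
  p7 = 0 | 0 | b.0 | (0 | 0) :: --b--▸ p9
  p8 = 0 | 0 | 0 | (0 + 0) :: deadlocked
  p9 = 0 | 0 | 0 | (0 | 0) :: deadlocked
Reachable graph of Q (7 states):
  q0 = c.(a.(0 | 0 | b.0) | (a.(0 + 0) + 0 | 0)) :: --c--▸ q1
  q1 = a.(0 | 0 | b.0) | (a.(0 + 0) + 0 | 0) :: --a--▸ q2, --a--▸ q3
  q2 = 0 | 0 | b.0 | (a.(0 + 0) + 0 | 0) :: --a--▸ q4, --b--▸ q5
  q3 = a.(0 | 0 | b.0) | (0 + 0) :: --a--▸ q4
  q4 = 0 | 0 | b.0 | (0 + 0) :: --b--▸ q6
  q5 = 0 | 0 | 0 | (a.(0 + 0) + 0 | 0) :: --a--▸ q6
  q6 = 0 | 0 | 0 | (0 + 0) :: deadlocked
Run σ = ⟨cc⟩ on P: start {p0}
  step 1 (c): {p1}
  step 2 (c): {p4}
  — P admits the full trace.
Run σ = ⟨cc⟩ on Q: start {q0}
  step 1 (c): {q1}
  step 2 (c): ∅  — Q cannot continue

cc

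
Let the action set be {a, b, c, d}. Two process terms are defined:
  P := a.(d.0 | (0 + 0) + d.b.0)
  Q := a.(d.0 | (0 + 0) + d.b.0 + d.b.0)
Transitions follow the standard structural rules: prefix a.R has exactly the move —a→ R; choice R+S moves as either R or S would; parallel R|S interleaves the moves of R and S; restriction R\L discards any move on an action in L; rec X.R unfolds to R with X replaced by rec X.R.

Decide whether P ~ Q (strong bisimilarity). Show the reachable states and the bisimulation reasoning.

P's transition system — 5 states:
  s0 = a.(d.0 | (0 + 0) + d.b.0) | -a-> s1
  s1 = d.0 | (0 + 0) + d.b.0 | -d-> s2, -d-> s3
  s2 = 0 | (0 + 0) | ∅
  s3 = b.0 | -b-> s4
  s4 = 0 | ∅
Q's transition system — 5 states:
  t0 = a.(d.0 | (0 + 0) + d.b.0 + d.b.0) | -a-> t1
  t1 = d.0 | (0 + 0) + d.b.0 + d.b.0 | -d-> t2, -d-> t3
  t2 = 0 | (0 + 0) | ∅
  t3 = b.0 | -b-> t4
  t4 = 0 | ∅
Coarsest stable partition (strong bisimilarity classes):
  B0 = {s0, t0}
  B1 = {s1, t1}
  B2 = {s3, t3}
  B3 = {s2, s4, t2, t4}
s0 ∈ B0, t0 ∈ B0 → same block

bisimilar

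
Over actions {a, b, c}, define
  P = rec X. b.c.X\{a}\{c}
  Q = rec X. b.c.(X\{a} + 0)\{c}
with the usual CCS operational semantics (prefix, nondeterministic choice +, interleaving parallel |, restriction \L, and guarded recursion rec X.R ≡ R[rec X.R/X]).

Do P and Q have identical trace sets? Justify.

trace-equivalent

Reachable graph of P (4 states):
  u0 = rec X. b.c.X\{a}\{c} :: —b→ u1
  u1 = c.(rec X. b.c.X\{a}\{c})\{a}\{c} :: —c→ u2
  u2 = (rec X. b.c.X\{a}\{c})\{a}\{c} :: —b→ u3
  u3 = (c.(rec X. b.c.X\{a}\{c})\{a}\{c})\{a}\{c} :: ·
Reachable graph of Q (4 states):
  v0 = rec X. b.c.(X\{a} + 0)\{c} :: —b→ v1
  v1 = c.((rec X. b.c.(X\{a} + 0)\{c})\{a} + 0)\{c} :: —c→ v2
  v2 = ((rec X. b.c.(X\{a} + 0)\{c})\{a} + 0)\{c} :: —b→ v3
  v3 = (c.((rec X. b.c.(X\{a} + 0)\{c})\{a} + 0)\{c})\{a}\{c} :: ·
Coarsest stable partition (strong bisimilarity classes):
  B0 = {u0, v0}
  B1 = {u1, v1}
  B2 = {u2, v2}
  B3 = {u3, v3}
u0 ∈ B0, v0 ∈ B0 → same block
Bisimilar ⇒ trace-equivalent.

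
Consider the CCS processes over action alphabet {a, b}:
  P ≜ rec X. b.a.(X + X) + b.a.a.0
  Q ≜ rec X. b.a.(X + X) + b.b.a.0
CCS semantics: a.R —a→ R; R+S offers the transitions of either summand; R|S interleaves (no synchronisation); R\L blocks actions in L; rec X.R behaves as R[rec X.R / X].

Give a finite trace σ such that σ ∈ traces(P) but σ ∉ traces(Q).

LTS(P): 6 reachable states
  m0 = rec X. b.a.(X + X) + b.a.a.0 | -b-> m1, -b-> m2
  m1 = a.((rec X. b.a.(X + X) + b.a.a.0) + (rec X. b.a.(X + X) + b.a.a.0)) | -a-> m3
  m2 = a.a.0 | -a-> m4
  m3 = (rec X. b.a.(X + X) + b.a.a.0) + (rec X. b.a.(X + X) + b.a.a.0) | -b-> m1, -b-> m2
  m4 = a.0 | -a-> m5
  m5 = 0 | ·
LTS(Q): 6 reachable states
  n0 = rec X. b.a.(X + X) + b.b.a.0 | -b-> n1, -b-> n2
  n1 = a.((rec X. b.a.(X + X) + b.b.a.0) + (rec X. b.a.(X + X) + b.b.a.0)) | -a-> n3
  n2 = b.a.0 | -b-> n4
  n3 = (rec X. b.a.(X + X) + b.b.a.0) + (rec X. b.a.(X + X) + b.b.a.0) | -b-> n1, -b-> n2
  n4 = a.0 | -a-> n5
  n5 = 0 | ·
Trace ⟨baa⟩ through P, begin at {m0}:
  [1] b ⇒ {m1, m2}
  [2] a ⇒ {m3, m4}
  [3] a ⇒ {m5}
  ✓ P
Trace ⟨baa⟩ through Q, begin at {n0}:
  [1] b ⇒ {n1, n2}
  [2] a ⇒ {n3}
  [3] a ⇒ no successor for Q

baa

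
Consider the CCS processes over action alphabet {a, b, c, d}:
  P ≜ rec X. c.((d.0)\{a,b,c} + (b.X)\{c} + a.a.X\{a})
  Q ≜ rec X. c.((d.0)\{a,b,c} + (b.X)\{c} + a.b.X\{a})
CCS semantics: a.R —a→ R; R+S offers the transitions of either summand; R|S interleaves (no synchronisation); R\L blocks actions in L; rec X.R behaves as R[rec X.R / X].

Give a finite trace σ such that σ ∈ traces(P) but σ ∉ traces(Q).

caa

P's transition system — 9 states:
  s0 = rec X. c.((d.0)\{a,b,c} + (b.X)\{c} + a.a.X\{a}) | -c-> s1
  s1 = (d.0)\{a,b,c} + (b.(rec X. c.((d.0)\{a,b,c} + (b.X)\{c} + a.a.X\{a})))\{c} + a.a.(rec X. c.((d.0)\{a,b,c} + (b.X)\{c} + a.a.X\{a}))\{a} | -a-> s2, -b-> s3, -d-> s4
  s2 = a.(rec X. c.((d.0)\{a,b,c} + (b.X)\{c} + a.a.X\{a}))\{a} | -a-> s5
  s3 = (rec X. c.((d.0)\{a,b,c} + (b.X)\{c} + a.a.X\{a}))\{c} | ·
  s4 = 0\{a,b,c} | ·
  s5 = (rec X. c.((d.0)\{a,b,c} + (b.X)\{c} + a.a.X\{a}))\{a} | -c-> s6
  s6 = ((d.0)\{a,b,c} + (b.(rec X. c.((d.0)\{a,b,c} + (b.X)\{c} + a.a.X\{a})))\{c} + a.a.(rec X. c.((d.0)\{a,b,c} + (b.X)\{c} + a.a.X\{a}))\{a})\{a} | -b-> s7, -d-> s8
  s7 = (rec X. c.((d.0)\{a,b,c} + (b.X)\{c} + a.a.X\{a}))\{c}\{a} | ·
  s8 = 0\{a,b,c}\{a} | ·
Q's transition system — 9 states:
  t0 = rec X. c.((d.0)\{a,b,c} + (b.X)\{c} + a.b.X\{a}) | -c-> t1
  t1 = (d.0)\{a,b,c} + (b.(rec X. c.((d.0)\{a,b,c} + (b.X)\{c} + a.b.X\{a})))\{c} + a.b.(rec X. c.((d.0)\{a,b,c} + (b.X)\{c} + a.b.X\{a}))\{a} | -a-> t2, -b-> t3, -d-> t4
  t2 = b.(rec X. c.((d.0)\{a,b,c} + (b.X)\{c} + a.b.X\{a}))\{a} | -b-> t5
  t3 = (rec X. c.((d.0)\{a,b,c} + (b.X)\{c} + a.b.X\{a}))\{c} | ·
  t4 = 0\{a,b,c} | ·
  t5 = (rec X. c.((d.0)\{a,b,c} + (b.X)\{c} + a.b.X\{a}))\{a} | -c-> t6
  t6 = ((d.0)\{a,b,c} + (b.(rec X. c.((d.0)\{a,b,c} + (b.X)\{c} + a.b.X\{a})))\{c} + a.b.(rec X. c.((d.0)\{a,b,c} + (b.X)\{c} + a.b.X\{a}))\{a})\{a} | -b-> t7, -d-> t8
  t7 = (rec X. c.((d.0)\{a,b,c} + (b.X)\{c} + a.b.X\{a}))\{c}\{a} | ·
  t8 = 0\{a,b,c}\{a} | ·
Run σ = ⟨caa⟩ on P: start {s0}
  after c @ step 1: {s1}
  after a @ step 2: {s2}
  after a @ step 3: {s5}
  — P admits the full trace.
Run σ = ⟨caa⟩ on Q: start {t0}
  after c @ step 1: {t1}
  after a @ step 2: {t2}
  after a @ step 3: no successor for Q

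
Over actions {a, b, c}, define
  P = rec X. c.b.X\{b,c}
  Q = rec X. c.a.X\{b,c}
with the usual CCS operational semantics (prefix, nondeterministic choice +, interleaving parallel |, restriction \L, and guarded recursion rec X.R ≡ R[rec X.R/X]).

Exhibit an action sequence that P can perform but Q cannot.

P's transition system — 3 states:
  p0 = rec X. c.b.X\{b,c} → —c→ p1
  p1 = b.(rec X. c.b.X\{b,c})\{b,c} → —b→ p2
  p2 = (rec X. c.b.X\{b,c})\{b,c} → ∅
Q's transition system — 3 states:
  q0 = rec X. c.a.X\{b,c} → —c→ q1
  q1 = a.(rec X. c.a.X\{b,c})\{b,c} → —a→ q2
  q2 = (rec X. c.a.X\{b,c})\{b,c} → ∅
Executing cb from P (initial set {p0}):
  [1] c ⇒ {p1}
  [2] b ⇒ {p2}
  — P admits the full trace.
Executing cb from Q (initial set {q0}):
  [1] c ⇒ {q1}
  [2] b ⇒ ∅ (Q stuck)

cb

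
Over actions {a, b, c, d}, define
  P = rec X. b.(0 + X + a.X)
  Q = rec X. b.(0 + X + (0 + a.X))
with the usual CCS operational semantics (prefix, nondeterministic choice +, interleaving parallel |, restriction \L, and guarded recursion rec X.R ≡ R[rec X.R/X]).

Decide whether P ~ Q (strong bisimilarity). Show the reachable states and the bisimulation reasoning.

bisimilar

LTS(P): 2 reachable states
  s0 = rec X. b.(0 + X + a.X) → -b-> s1
  s1 = 0 + (rec X. b.(0 + X + a.X)) + a.(rec X. b.(0 + X + a.X)) → -a-> s0, -b-> s1
LTS(Q): 2 reachable states
  t0 = rec X. b.(0 + X + (0 + a.X)) → -b-> t1
  t1 = 0 + (rec X. b.(0 + X + (0 + a.X))) + (0 + a.(rec X. b.(0 + X + (0 + a.X)))) → -a-> t0, -b-> t1
Bisimilarity quotient blocks:
  B0 = {s0, t0}
  B1 = {s1, t1}
s0 ∈ B0, t0 ∈ B0 → same block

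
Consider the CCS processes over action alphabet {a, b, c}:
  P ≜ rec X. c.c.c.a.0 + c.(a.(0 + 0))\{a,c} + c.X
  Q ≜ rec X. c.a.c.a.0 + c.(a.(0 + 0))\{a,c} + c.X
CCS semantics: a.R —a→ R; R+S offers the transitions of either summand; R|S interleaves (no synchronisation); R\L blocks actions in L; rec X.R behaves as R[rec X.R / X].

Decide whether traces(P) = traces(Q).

P's transition system — 6 states:
  s0 = rec X. c.c.c.a.0 + c.(a.(0 + 0))\{a,c} + c.X | --c--▸ s0, --c--▸ s1, --c--▸ s2
  s1 = (a.(0 + 0))\{a,c} | ∅
  s2 = c.c.a.0 | --c--▸ s3
  s3 = c.a.0 | --c--▸ s4
  s4 = a.0 | --a--▸ s5
  s5 = 0 | ∅
Q's transition system — 6 states:
  t0 = rec X. c.a.c.a.0 + c.(a.(0 + 0))\{a,c} + c.X | --c--▸ t0, --c--▸ t1, --c--▸ t2
  t1 = (a.(0 + 0))\{a,c} | ∅
  t2 = a.c.a.0 | --a--▸ t3
  t3 = c.a.0 | --c--▸ t4
  t4 = a.0 | --a--▸ t5
  t5 = 0 | ∅
Trace ⟨ca⟩ through Q, begin at {t0}:
  step 1 (c): {t0, t1, t2}
  step 2 (a): {t3}
  Q completes σ.
Trace ⟨ca⟩ through P, begin at {s0}:
  step 1 (c): {s0, s1, s2}
  step 2 (a): ∅  — P cannot continue

trace-distinct — witness ⟨ca⟩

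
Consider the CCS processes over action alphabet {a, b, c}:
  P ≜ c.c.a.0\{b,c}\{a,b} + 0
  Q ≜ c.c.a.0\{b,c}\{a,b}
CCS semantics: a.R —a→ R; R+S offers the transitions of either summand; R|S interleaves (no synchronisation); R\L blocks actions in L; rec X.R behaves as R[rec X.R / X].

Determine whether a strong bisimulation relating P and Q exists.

Reachable graph of P (4 states):
  p0 = c.c.a.0\{b,c}\{a,b} + 0 has moves --c--▸ p1
  p1 = c.a.0\{b,c}\{a,b} has moves --c--▸ p2
  p2 = a.0\{b,c}\{a,b} has moves --a--▸ p3
  p3 = 0\{b,c}\{a,b} has moves stopped
Reachable graph of Q (4 states):
  q0 = c.c.a.0\{b,c}\{a,b} has moves --c--▸ q1
  q1 = c.a.0\{b,c}\{a,b} has moves --c--▸ q2
  q2 = a.0\{b,c}\{a,b} has moves --a--▸ q3
  q3 = 0\{b,c}\{a,b} has moves stopped
Partition-refinement fixed point:
  B0 = {p0, q0}
  B1 = {p1, q1}
  B2 = {p2, q2}
  B3 = {p3, q3}
p0 ∈ B0, q0 ∈ B0 → same block

YES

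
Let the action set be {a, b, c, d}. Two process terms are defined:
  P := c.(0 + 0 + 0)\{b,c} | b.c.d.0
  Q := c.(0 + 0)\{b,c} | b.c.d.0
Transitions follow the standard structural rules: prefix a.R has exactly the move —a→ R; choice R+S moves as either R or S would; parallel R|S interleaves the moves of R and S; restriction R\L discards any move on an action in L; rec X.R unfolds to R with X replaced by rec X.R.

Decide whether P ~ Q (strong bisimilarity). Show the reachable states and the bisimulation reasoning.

bisimilar

P's transition system — 8 states:
  m0 = c.(0 + 0 + 0)\{b,c} | b.c.d.0 | -b-> m1, -c-> m2
  m1 = c.(0 + 0 + 0)\{b,c} | c.d.0 | -c-> m3, -c-> m4
  m2 = (0 + 0 + 0)\{b,c} | b.c.d.0 | -b-> m3
  m3 = (0 + 0 + 0)\{b,c} | c.d.0 | -c-> m5
  m4 = c.(0 + 0 + 0)\{b,c} | d.0 | -c-> m5, -d-> m6
  m5 = (0 + 0 + 0)\{b,c} | d.0 | -d-> m7
  m6 = c.(0 + 0 + 0)\{b,c} | 0 | -c-> m7
  m7 = (0 + 0 + 0)\{b,c} | 0 | ∅
Q's transition system — 8 states:
  n0 = c.(0 + 0)\{b,c} | b.c.d.0 | -b-> n1, -c-> n2
  n1 = c.(0 + 0)\{b,c} | c.d.0 | -c-> n3, -c-> n4
  n2 = (0 + 0)\{b,c} | b.c.d.0 | -b-> n3
  n3 = (0 + 0)\{b,c} | c.d.0 | -c-> n5
  n4 = c.(0 + 0)\{b,c} | d.0 | -c-> n5, -d-> n6
  n5 = (0 + 0)\{b,c} | d.0 | -d-> n7
  n6 = c.(0 + 0)\{b,c} | 0 | -c-> n7
  n7 = (0 + 0)\{b,c} | 0 | ∅
Bisimilarity quotient blocks:
  B0 = {m0, n0}
  B1 = {m1, n1}
  B2 = {m4, n4}
  B3 = {m6, n6}
  B4 = {m7, n7}
  B5 = {m5, n5}
  B6 = {m3, n3}
  B7 = {m2, n2}
m0 ∈ B0, n0 ∈ B0 → same block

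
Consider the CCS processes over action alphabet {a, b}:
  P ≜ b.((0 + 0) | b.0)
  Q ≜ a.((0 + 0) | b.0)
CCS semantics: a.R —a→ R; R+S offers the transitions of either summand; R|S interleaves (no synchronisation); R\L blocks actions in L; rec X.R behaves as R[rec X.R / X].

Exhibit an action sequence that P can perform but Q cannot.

Reachable graph of P (3 states):
  m0 = b.((0 + 0) | b.0) ⊢ —b→ m1
  m1 = (0 + 0) | b.0 ⊢ —b→ m2
  m2 = (0 + 0) | 0 ⊢ ∅
Reachable graph of Q (3 states):
  n0 = a.((0 + 0) | b.0) ⊢ —a→ n1
  n1 = (0 + 0) | b.0 ⊢ —b→ n2
  n2 = (0 + 0) | 0 ⊢ ∅
Trace ⟨b⟩ through P, begin at {m0}:
  step 1 (b): {m1}
  — P admits the full trace.
Trace ⟨b⟩ through Q, begin at {n0}:
  step 1 (b): ∅ (Q stuck)

b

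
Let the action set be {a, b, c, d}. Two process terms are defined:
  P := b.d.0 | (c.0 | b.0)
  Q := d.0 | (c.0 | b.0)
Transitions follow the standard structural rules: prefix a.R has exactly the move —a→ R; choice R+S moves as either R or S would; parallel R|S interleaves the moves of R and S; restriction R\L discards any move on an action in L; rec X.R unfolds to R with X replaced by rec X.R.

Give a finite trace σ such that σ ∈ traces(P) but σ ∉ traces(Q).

bb

LTS(P): 12 reachable states
  m0 = b.d.0 | (c.0 | b.0) | --b--▸ m1, --b--▸ m2, --c--▸ m3
  m1 = b.d.0 | (c.0 | 0) | --b--▸ m4, --c--▸ m5
  m2 = d.0 | (c.0 | b.0) | --b--▸ m4, --c--▸ m6, --d--▸ m7
  m3 = b.d.0 | (0 | b.0) | --b--▸ m5, --b--▸ m6
  m4 = d.0 | (c.0 | 0) | --c--▸ m8, --d--▸ m9
  m5 = b.d.0 | (0 | 0) | --b--▸ m8
  m6 = d.0 | (0 | b.0) | --b--▸ m8, --d--▸ m10
  m7 = 0 | (c.0 | b.0) | --b--▸ m9, --c--▸ m10
  m8 = d.0 | (0 | 0) | --d--▸ m11
  m9 = 0 | (c.0 | 0) | --c--▸ m11
  m10 = 0 | (0 | b.0) | --b--▸ m11
  m11 = 0 | (0 | 0) | ·
LTS(Q): 8 reachable states
  n0 = d.0 | (c.0 | b.0) | --b--▸ n1, --c--▸ n2, --d--▸ n3
  n1 = d.0 | (c.0 | 0) | --c--▸ n4, --d--▸ n5
  n2 = d.0 | (0 | b.0) | --b--▸ n4, --d--▸ n6
  n3 = 0 | (c.0 | b.0) | --b--▸ n5, --c--▸ n6
  n4 = d.0 | (0 | 0) | --d--▸ n7
  n5 = 0 | (c.0 | 0) | --c--▸ n7
  n6 = 0 | (0 | b.0) | --b--▸ n7
  n7 = 0 | (0 | 0) | ·
Executing bb from P (initial set {m0}):
  after b @ step 1: {m1, m2}
  after b @ step 2: {m4}
  — P admits the full trace.
Executing bb from Q (initial set {n0}):
  after b @ step 1: {n1}
  after b @ step 2: ∅  — Q cannot continue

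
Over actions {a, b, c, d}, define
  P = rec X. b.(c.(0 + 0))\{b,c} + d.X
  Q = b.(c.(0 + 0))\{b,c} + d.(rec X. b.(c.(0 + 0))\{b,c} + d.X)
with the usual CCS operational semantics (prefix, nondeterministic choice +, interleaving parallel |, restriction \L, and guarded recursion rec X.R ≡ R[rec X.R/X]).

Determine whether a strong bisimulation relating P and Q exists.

P ~ Q

P's transition system — 2 states:
  s0 = rec X. b.(c.(0 + 0))\{b,c} + d.X ⊢ ··b··> s1, ··d··> s0
  s1 = (c.(0 + 0))\{b,c} ⊢ ∅
Q's transition system — 3 states:
  t0 = b.(c.(0 + 0))\{b,c} + d.(rec X. b.(c.(0 + 0))\{b,c} + d.X) ⊢ ··b··> t1, ··d··> t2
  t1 = (c.(0 + 0))\{b,c} ⊢ ∅
  t2 = rec X. b.(c.(0 + 0))\{b,c} + d.X ⊢ ··b··> t1, ··d··> t2
Bisimilarity quotient blocks:
  B0 = {s0, t0, t2}
  B1 = {s1, t1}
s0 ∈ B0, t0 ∈ B0 → same block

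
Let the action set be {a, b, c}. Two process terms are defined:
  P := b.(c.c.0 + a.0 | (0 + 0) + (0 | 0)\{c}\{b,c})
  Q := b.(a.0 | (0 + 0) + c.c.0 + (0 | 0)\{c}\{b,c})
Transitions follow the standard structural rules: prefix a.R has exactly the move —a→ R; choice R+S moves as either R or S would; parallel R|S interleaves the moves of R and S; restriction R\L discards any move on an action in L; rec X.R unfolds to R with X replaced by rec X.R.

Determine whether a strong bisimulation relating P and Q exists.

YES

LTS(P): 5 reachable states
  s0 = b.(c.c.0 + a.0 | (0 + 0) + (0 | 0)\{c}\{b,c}) → -b-> s1
  s1 = c.c.0 + a.0 | (0 + 0) + (0 | 0)\{c}\{b,c} → -a-> s2, -c-> s3
  s2 = 0 | (0 + 0) → deadlocked
  s3 = c.0 → -c-> s4
  s4 = 0 → deadlocked
LTS(Q): 5 reachable states
  t0 = b.(a.0 | (0 + 0) + c.c.0 + (0 | 0)\{c}\{b,c}) → -b-> t1
  t1 = a.0 | (0 + 0) + c.c.0 + (0 | 0)\{c}\{b,c} → -a-> t2, -c-> t3
  t2 = 0 | (0 + 0) → deadlocked
  t3 = c.0 → -c-> t4
  t4 = 0 → deadlocked
Coarsest stable partition (strong bisimilarity classes):
  B0 = {s0, t0}
  B1 = {s1, t1}
  B2 = {s2, s4, t2, t4}
  B3 = {s3, t3}
s0 ∈ B0, t0 ∈ B0 → same block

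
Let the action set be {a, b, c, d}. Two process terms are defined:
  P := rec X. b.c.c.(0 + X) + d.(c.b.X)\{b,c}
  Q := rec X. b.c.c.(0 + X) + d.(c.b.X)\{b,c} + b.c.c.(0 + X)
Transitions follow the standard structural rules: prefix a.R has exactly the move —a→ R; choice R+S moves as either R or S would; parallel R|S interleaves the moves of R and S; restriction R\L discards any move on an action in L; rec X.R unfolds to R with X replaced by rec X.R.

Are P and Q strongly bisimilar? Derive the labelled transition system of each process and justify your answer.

Reachable graph of P (5 states):
  p0 = rec X. b.c.c.(0 + X) + d.(c.b.X)\{b,c} has moves =b=> p1, =d=> p2
  p1 = c.c.(0 + (rec X. b.c.c.(0 + X) + d.(c.b.X)\{b,c})) has moves =c=> p3
  p2 = (c.b.(rec X. b.c.c.(0 + X) + d.(c.b.X)\{b,c}))\{b,c} has moves deadlocked
  p3 = c.(0 + (rec X. b.c.c.(0 + X) + d.(c.b.X)\{b,c})) has moves =c=> p4
  p4 = 0 + (rec X. b.c.c.(0 + X) + d.(c.b.X)\{b,c}) has moves =b=> p1, =d=> p2
Reachable graph of Q (5 states):
  q0 = rec X. b.c.c.(0 + X) + d.(c.b.X)\{b,c} + b.c.c.(0 + X) has moves =b=> q1, =d=> q2
  q1 = c.c.(0 + (rec X. b.c.c.(0 + X) + d.(c.b.X)\{b,c} + b.c.c.(0 + X))) has moves =c=> q3
  q2 = (c.b.(rec X. b.c.c.(0 + X) + d.(c.b.X)\{b,c} + b.c.c.(0 + X)))\{b,c} has moves deadlocked
  q3 = c.(0 + (rec X. b.c.c.(0 + X) + d.(c.b.X)\{b,c} + b.c.c.(0 + X))) has moves =c=> q4
  q4 = 0 + (rec X. b.c.c.(0 + X) + d.(c.b.X)\{b,c} + b.c.c.(0 + X)) has moves =b=> q1, =d=> q2
Bisimilarity quotient blocks:
  B0 = {p0, p4, q0, q4}
  B1 = {p2, q2}
  B2 = {p1, q1}
  B3 = {p3, q3}
p0 ∈ B0, q0 ∈ B0 → same block

P ~ Q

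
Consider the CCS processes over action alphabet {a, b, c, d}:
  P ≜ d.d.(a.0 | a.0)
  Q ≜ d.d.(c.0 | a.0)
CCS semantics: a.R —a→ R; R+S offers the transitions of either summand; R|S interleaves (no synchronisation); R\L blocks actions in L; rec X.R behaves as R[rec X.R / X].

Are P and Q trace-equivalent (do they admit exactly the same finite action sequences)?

LTS(P): 6 reachable states
  u0 = d.d.(a.0 | a.0) ⊢ -d-> u1
  u1 = d.(a.0 | a.0) ⊢ -d-> u2
  u2 = a.0 | a.0 ⊢ -a-> u3, -a-> u4
  u3 = 0 | a.0 ⊢ -a-> u5
  u4 = a.0 | 0 ⊢ -a-> u5
  u5 = 0 | 0 ⊢ ·
LTS(Q): 6 reachable states
  v0 = d.d.(c.0 | a.0) ⊢ -d-> v1
  v1 = d.(c.0 | a.0) ⊢ -d-> v2
  v2 = c.0 | a.0 ⊢ -a-> v3, -c-> v4
  v3 = c.0 | 0 ⊢ -c-> v5
  v4 = 0 | a.0 ⊢ -a-> v5
  v5 = 0 | 0 ⊢ ·
Run σ = ⟨ddaa⟩ on P: start {u0}
  step 1 (d): {u1}
  step 2 (d): {u2}
  step 3 (a): {u3, u4}
  step 4 (a): {u5}
  P completes σ.
Run σ = ⟨ddaa⟩ on Q: start {v0}
  step 1 (d): {v1}
  step 2 (d): {v2}
  step 3 (a): {v3}
  step 4 (a): ∅  — Q cannot continue

trace-distinct — witness ⟨ddaa⟩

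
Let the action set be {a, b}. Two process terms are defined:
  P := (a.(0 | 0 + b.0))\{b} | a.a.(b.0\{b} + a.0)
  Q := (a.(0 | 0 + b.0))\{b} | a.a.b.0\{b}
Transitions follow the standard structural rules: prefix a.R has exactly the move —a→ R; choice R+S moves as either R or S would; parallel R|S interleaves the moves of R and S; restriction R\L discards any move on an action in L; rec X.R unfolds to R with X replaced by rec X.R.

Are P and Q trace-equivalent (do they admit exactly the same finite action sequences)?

Reachable graph of P (10 states):
  u0 = (a.(0 | 0 + b.0))\{b} | a.a.(b.0\{b} + a.0) | -a-> u1, -a-> u2
  u1 = (0 | 0 + b.0)\{b} | a.a.(b.0\{b} + a.0) | -a-> u3
  u2 = (a.(0 | 0 + b.0))\{b} | a.(b.0\{b} + a.0) | -a-> u3, -a-> u4
  u3 = (0 | 0 + b.0)\{b} | a.(b.0\{b} + a.0) | -a-> u5
  u4 = (a.(0 | 0 + b.0))\{b} | (b.0\{b} + a.0) | -a-> u5, -a-> u6, -b-> u7
  u5 = (0 | 0 + b.0)\{b} | (b.0\{b} + a.0) | -a-> u8, -b-> u9
  u6 = (a.(0 | 0 + b.0))\{b} | 0 | -a-> u8
  u7 = (a.(0 | 0 + b.0))\{b} | 0\{b} | -a-> u9
  u8 = (0 | 0 + b.0)\{b} | 0 | ∅
  u9 = (0 | 0 + b.0)\{b} | 0\{b} | ∅
Reachable graph of Q (8 states):
  v0 = (a.(0 | 0 + b.0))\{b} | a.a.b.0\{b} | -a-> v1, -a-> v2
  v1 = (0 | 0 + b.0)\{b} | a.a.b.0\{b} | -a-> v3
  v2 = (a.(0 | 0 + b.0))\{b} | a.b.0\{b} | -a-> v3, -a-> v4
  v3 = (0 | 0 + b.0)\{b} | a.b.0\{b} | -a-> v5
  v4 = (a.(0 | 0 + b.0))\{b} | b.0\{b} | -a-> v5, -b-> v6
  v5 = (0 | 0 + b.0)\{b} | b.0\{b} | -b-> v7
  v6 = (a.(0 | 0 + b.0))\{b} | 0\{b} | -a-> v7
  v7 = (0 | 0 + b.0)\{b} | 0\{b} | ∅
Run σ = ⟨aaaa⟩ on P: start {u0}
  after a @ step 1: {u1, u2}
  after a @ step 2: {u3, u4}
  after a @ step 3: {u5, u6}
  after a @ step 4: {u8}
  ✓ P
Run σ = ⟨aaaa⟩ on Q: start {v0}
  after a @ step 1: {v1, v2}
  after a @ step 2: {v3, v4}
  after a @ step 3: {v5}
  after a @ step 4: ∅ (Q stuck)

traces(P) ≠ traces(Q) — witness ⟨aaaa⟩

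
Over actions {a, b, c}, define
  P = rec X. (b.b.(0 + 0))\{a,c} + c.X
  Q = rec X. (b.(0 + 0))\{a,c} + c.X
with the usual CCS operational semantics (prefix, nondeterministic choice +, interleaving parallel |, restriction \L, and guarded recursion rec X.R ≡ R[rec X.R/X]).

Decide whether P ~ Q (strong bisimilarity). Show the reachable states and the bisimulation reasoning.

not bisimilar

LTS(P): 3 reachable states
  u0 = rec X. (b.b.(0 + 0))\{a,c} + c.X ⊢ ··b··> u1, ··c··> u0
  u1 = (b.(0 + 0))\{a,c} ⊢ ··b··> u2
  u2 = (0 + 0)\{a,c} ⊢ ·
LTS(Q): 2 reachable states
  v0 = rec X. (b.(0 + 0))\{a,c} + c.X ⊢ ··b··> v1, ··c··> v0
  v1 = (0 + 0)\{a,c} ⊢ ·
Partition-refinement fixed point:
  B0 = {u0}
  B1 = {u1}
  B2 = {u2, v1}
  B3 = {v0}
u0 ∈ B0, v0 ∈ B3 → different blocks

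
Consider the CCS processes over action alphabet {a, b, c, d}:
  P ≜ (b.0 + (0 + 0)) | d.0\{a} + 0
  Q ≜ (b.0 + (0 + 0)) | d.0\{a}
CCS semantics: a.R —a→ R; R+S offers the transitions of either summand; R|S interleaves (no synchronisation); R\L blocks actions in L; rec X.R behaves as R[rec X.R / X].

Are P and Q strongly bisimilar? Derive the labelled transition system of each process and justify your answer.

LTS(P): 4 reachable states
  p0 = (b.0 + (0 + 0)) | d.0\{a} + 0 :: ··b··> p1, ··d··> p2
  p1 = 0 | d.0\{a} :: ··d··> p3
  p2 = (b.0 + (0 + 0)) | 0\{a} :: ··b··> p3
  p3 = 0 | 0\{a} :: deadlocked
LTS(Q): 4 reachable states
  q0 = (b.0 + (0 + 0)) | d.0\{a} :: ··b··> q1, ··d··> q2
  q1 = 0 | d.0\{a} :: ··d··> q3
  q2 = (b.0 + (0 + 0)) | 0\{a} :: ··b··> q3
  q3 = 0 | 0\{a} :: deadlocked
Partition-refinement fixed point:
  B0 = {p0, q0}
  B1 = {p2, q2}
  B2 = {p3, q3}
  B3 = {p1, q1}
p0 ∈ B0, q0 ∈ B0 → same block

P ~ Q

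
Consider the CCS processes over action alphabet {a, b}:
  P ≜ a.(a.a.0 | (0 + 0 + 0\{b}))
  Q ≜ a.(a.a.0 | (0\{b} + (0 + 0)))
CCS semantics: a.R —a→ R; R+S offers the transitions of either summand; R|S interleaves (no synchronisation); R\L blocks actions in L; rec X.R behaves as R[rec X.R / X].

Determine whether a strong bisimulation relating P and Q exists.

Reachable graph of P (4 states):
  p0 = a.(a.a.0 | (0 + 0 + 0\{b})) :: —a→ p1
  p1 = a.a.0 | (0 + 0 + 0\{b}) :: —a→ p2
  p2 = a.0 | (0 + 0 + 0\{b}) :: —a→ p3
  p3 = 0 | (0 + 0 + 0\{b}) :: (no moves)
Reachable graph of Q (4 states):
  q0 = a.(a.a.0 | (0\{b} + (0 + 0))) :: —a→ q1
  q1 = a.a.0 | (0\{b} + (0 + 0)) :: —a→ q2
  q2 = a.0 | (0\{b} + (0 + 0)) :: —a→ q3
  q3 = 0 | (0\{b} + (0 + 0)) :: (no moves)
Bisimilarity quotient blocks:
  B0 = {p0, q0}
  B1 = {p1, q1}
  B2 = {p2, q2}
  B3 = {p3, q3}
p0 ∈ B0, q0 ∈ B0 → same block

P ~ Q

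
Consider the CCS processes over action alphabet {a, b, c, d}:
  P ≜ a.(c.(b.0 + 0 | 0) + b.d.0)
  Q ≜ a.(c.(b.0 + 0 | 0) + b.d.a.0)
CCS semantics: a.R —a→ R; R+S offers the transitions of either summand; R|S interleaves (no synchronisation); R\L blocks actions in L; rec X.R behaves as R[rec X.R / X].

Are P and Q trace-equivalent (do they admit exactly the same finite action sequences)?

P's transition system — 5 states:
  m0 = a.(c.(b.0 + 0 | 0) + b.d.0) ⊢ -a-> m1
  m1 = c.(b.0 + 0 | 0) + b.d.0 ⊢ -b-> m2, -c-> m3
  m2 = d.0 ⊢ -d-> m4
  m3 = b.0 + 0 | 0 ⊢ -b-> m4
  m4 = 0 ⊢ (no moves)
Q's transition system — 6 states:
  n0 = a.(c.(b.0 + 0 | 0) + b.d.a.0) ⊢ -a-> n1
  n1 = c.(b.0 + 0 | 0) + b.d.a.0 ⊢ -b-> n2, -c-> n3
  n2 = d.a.0 ⊢ -d-> n4
  n3 = b.0 + 0 | 0 ⊢ -b-> n5
  n4 = a.0 ⊢ -a-> n5
  n5 = 0 ⊢ (no moves)
Run σ = ⟨abda⟩ on Q: start {n0}
  after a @ step 1: {n1}
  after b @ step 2: {n2}
  after d @ step 3: {n4}
  after a @ step 4: {n5}
  — Q admits the full trace.
Run σ = ⟨abda⟩ on P: start {m0}
  after a @ step 1: {m1}
  after b @ step 2: {m2}
  after d @ step 3: {m4}
  after a @ step 4: ∅ (P stuck)

trace-distinct — witness ⟨abda⟩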